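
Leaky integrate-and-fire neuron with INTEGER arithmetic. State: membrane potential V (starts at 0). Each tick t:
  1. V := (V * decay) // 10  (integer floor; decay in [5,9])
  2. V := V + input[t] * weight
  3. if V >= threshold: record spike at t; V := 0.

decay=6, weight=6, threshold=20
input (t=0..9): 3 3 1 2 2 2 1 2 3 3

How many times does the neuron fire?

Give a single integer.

Answer: 3

Derivation:
t=0: input=3 -> V=18
t=1: input=3 -> V=0 FIRE
t=2: input=1 -> V=6
t=3: input=2 -> V=15
t=4: input=2 -> V=0 FIRE
t=5: input=2 -> V=12
t=6: input=1 -> V=13
t=7: input=2 -> V=19
t=8: input=3 -> V=0 FIRE
t=9: input=3 -> V=18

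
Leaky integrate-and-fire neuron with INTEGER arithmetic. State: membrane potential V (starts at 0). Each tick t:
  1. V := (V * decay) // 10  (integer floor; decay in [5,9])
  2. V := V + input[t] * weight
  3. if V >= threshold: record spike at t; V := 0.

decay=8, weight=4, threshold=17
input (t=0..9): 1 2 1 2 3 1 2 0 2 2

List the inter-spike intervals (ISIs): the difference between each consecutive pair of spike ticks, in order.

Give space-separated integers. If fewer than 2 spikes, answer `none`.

t=0: input=1 -> V=4
t=1: input=2 -> V=11
t=2: input=1 -> V=12
t=3: input=2 -> V=0 FIRE
t=4: input=3 -> V=12
t=5: input=1 -> V=13
t=6: input=2 -> V=0 FIRE
t=7: input=0 -> V=0
t=8: input=2 -> V=8
t=9: input=2 -> V=14

Answer: 3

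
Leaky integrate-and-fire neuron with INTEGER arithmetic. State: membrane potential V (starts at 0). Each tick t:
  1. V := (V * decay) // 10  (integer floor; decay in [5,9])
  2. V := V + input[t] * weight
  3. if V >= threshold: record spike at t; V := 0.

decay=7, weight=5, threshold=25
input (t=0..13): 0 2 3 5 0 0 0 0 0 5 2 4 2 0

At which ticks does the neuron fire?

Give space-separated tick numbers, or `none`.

t=0: input=0 -> V=0
t=1: input=2 -> V=10
t=2: input=3 -> V=22
t=3: input=5 -> V=0 FIRE
t=4: input=0 -> V=0
t=5: input=0 -> V=0
t=6: input=0 -> V=0
t=7: input=0 -> V=0
t=8: input=0 -> V=0
t=9: input=5 -> V=0 FIRE
t=10: input=2 -> V=10
t=11: input=4 -> V=0 FIRE
t=12: input=2 -> V=10
t=13: input=0 -> V=7

Answer: 3 9 11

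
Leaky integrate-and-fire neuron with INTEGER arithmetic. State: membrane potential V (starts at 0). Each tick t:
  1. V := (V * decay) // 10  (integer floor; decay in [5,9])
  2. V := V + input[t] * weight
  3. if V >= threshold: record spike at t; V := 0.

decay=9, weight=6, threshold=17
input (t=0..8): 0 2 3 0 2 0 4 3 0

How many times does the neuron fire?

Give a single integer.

Answer: 3

Derivation:
t=0: input=0 -> V=0
t=1: input=2 -> V=12
t=2: input=3 -> V=0 FIRE
t=3: input=0 -> V=0
t=4: input=2 -> V=12
t=5: input=0 -> V=10
t=6: input=4 -> V=0 FIRE
t=7: input=3 -> V=0 FIRE
t=8: input=0 -> V=0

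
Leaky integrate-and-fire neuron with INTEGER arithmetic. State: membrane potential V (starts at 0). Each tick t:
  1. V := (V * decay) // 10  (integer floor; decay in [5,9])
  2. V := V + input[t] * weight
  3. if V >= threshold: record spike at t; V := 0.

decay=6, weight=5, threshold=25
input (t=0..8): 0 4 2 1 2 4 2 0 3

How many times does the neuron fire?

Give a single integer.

t=0: input=0 -> V=0
t=1: input=4 -> V=20
t=2: input=2 -> V=22
t=3: input=1 -> V=18
t=4: input=2 -> V=20
t=5: input=4 -> V=0 FIRE
t=6: input=2 -> V=10
t=7: input=0 -> V=6
t=8: input=3 -> V=18

Answer: 1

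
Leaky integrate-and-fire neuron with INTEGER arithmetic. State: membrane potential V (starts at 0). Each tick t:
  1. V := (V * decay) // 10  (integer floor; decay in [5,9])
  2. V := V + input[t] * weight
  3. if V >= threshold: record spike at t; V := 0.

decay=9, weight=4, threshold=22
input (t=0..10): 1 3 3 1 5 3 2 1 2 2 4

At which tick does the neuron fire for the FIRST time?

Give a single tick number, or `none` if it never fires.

Answer: 2

Derivation:
t=0: input=1 -> V=4
t=1: input=3 -> V=15
t=2: input=3 -> V=0 FIRE
t=3: input=1 -> V=4
t=4: input=5 -> V=0 FIRE
t=5: input=3 -> V=12
t=6: input=2 -> V=18
t=7: input=1 -> V=20
t=8: input=2 -> V=0 FIRE
t=9: input=2 -> V=8
t=10: input=4 -> V=0 FIRE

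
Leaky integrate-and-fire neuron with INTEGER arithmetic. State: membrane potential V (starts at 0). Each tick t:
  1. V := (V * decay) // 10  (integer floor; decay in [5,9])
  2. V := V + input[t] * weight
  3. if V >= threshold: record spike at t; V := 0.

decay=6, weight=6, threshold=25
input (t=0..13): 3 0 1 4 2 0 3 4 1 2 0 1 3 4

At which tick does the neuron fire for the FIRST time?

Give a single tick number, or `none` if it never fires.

t=0: input=3 -> V=18
t=1: input=0 -> V=10
t=2: input=1 -> V=12
t=3: input=4 -> V=0 FIRE
t=4: input=2 -> V=12
t=5: input=0 -> V=7
t=6: input=3 -> V=22
t=7: input=4 -> V=0 FIRE
t=8: input=1 -> V=6
t=9: input=2 -> V=15
t=10: input=0 -> V=9
t=11: input=1 -> V=11
t=12: input=3 -> V=24
t=13: input=4 -> V=0 FIRE

Answer: 3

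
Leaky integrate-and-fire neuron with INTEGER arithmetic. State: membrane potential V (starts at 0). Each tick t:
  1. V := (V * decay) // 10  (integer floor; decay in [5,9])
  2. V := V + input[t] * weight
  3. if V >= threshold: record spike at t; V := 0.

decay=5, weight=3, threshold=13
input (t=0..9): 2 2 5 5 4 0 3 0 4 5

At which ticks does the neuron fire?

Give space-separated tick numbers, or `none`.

t=0: input=2 -> V=6
t=1: input=2 -> V=9
t=2: input=5 -> V=0 FIRE
t=3: input=5 -> V=0 FIRE
t=4: input=4 -> V=12
t=5: input=0 -> V=6
t=6: input=3 -> V=12
t=7: input=0 -> V=6
t=8: input=4 -> V=0 FIRE
t=9: input=5 -> V=0 FIRE

Answer: 2 3 8 9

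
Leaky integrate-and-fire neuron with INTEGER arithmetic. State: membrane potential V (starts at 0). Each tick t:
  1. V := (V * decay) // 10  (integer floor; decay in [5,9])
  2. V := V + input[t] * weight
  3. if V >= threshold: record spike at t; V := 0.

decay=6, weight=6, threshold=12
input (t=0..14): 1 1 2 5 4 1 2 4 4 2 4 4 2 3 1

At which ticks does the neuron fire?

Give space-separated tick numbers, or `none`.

Answer: 2 3 4 6 7 8 9 10 11 12 13

Derivation:
t=0: input=1 -> V=6
t=1: input=1 -> V=9
t=2: input=2 -> V=0 FIRE
t=3: input=5 -> V=0 FIRE
t=4: input=4 -> V=0 FIRE
t=5: input=1 -> V=6
t=6: input=2 -> V=0 FIRE
t=7: input=4 -> V=0 FIRE
t=8: input=4 -> V=0 FIRE
t=9: input=2 -> V=0 FIRE
t=10: input=4 -> V=0 FIRE
t=11: input=4 -> V=0 FIRE
t=12: input=2 -> V=0 FIRE
t=13: input=3 -> V=0 FIRE
t=14: input=1 -> V=6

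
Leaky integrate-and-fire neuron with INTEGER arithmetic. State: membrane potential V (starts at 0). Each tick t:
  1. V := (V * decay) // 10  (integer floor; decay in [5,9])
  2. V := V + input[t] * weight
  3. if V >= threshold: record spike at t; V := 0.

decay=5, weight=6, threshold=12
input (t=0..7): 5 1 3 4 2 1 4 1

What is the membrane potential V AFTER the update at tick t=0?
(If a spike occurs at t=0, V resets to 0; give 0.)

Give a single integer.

Answer: 0

Derivation:
t=0: input=5 -> V=0 FIRE
t=1: input=1 -> V=6
t=2: input=3 -> V=0 FIRE
t=3: input=4 -> V=0 FIRE
t=4: input=2 -> V=0 FIRE
t=5: input=1 -> V=6
t=6: input=4 -> V=0 FIRE
t=7: input=1 -> V=6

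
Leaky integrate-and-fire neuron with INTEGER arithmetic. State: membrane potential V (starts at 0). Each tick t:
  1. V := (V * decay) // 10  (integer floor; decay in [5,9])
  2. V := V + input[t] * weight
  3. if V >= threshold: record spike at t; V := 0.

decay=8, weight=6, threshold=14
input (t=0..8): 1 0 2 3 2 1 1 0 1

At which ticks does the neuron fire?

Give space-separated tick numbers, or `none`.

Answer: 2 3 5

Derivation:
t=0: input=1 -> V=6
t=1: input=0 -> V=4
t=2: input=2 -> V=0 FIRE
t=3: input=3 -> V=0 FIRE
t=4: input=2 -> V=12
t=5: input=1 -> V=0 FIRE
t=6: input=1 -> V=6
t=7: input=0 -> V=4
t=8: input=1 -> V=9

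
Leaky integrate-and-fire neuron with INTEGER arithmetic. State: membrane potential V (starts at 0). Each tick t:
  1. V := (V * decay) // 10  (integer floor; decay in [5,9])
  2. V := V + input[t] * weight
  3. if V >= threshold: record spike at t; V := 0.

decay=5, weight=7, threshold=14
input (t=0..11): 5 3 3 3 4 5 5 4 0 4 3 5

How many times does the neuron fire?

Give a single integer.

t=0: input=5 -> V=0 FIRE
t=1: input=3 -> V=0 FIRE
t=2: input=3 -> V=0 FIRE
t=3: input=3 -> V=0 FIRE
t=4: input=4 -> V=0 FIRE
t=5: input=5 -> V=0 FIRE
t=6: input=5 -> V=0 FIRE
t=7: input=4 -> V=0 FIRE
t=8: input=0 -> V=0
t=9: input=4 -> V=0 FIRE
t=10: input=3 -> V=0 FIRE
t=11: input=5 -> V=0 FIRE

Answer: 11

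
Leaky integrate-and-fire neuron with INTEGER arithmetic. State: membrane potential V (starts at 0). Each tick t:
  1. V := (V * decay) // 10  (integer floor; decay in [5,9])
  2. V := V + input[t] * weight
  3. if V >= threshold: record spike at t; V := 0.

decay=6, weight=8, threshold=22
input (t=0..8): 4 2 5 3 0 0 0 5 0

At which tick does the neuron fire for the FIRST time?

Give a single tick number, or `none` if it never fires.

Answer: 0

Derivation:
t=0: input=4 -> V=0 FIRE
t=1: input=2 -> V=16
t=2: input=5 -> V=0 FIRE
t=3: input=3 -> V=0 FIRE
t=4: input=0 -> V=0
t=5: input=0 -> V=0
t=6: input=0 -> V=0
t=7: input=5 -> V=0 FIRE
t=8: input=0 -> V=0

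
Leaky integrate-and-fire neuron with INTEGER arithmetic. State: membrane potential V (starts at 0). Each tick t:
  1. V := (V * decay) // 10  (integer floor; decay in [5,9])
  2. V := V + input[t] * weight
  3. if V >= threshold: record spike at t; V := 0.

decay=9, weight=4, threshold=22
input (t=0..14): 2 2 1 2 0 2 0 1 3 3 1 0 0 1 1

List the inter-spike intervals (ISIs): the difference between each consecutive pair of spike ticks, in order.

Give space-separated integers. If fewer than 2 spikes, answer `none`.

Answer: 6

Derivation:
t=0: input=2 -> V=8
t=1: input=2 -> V=15
t=2: input=1 -> V=17
t=3: input=2 -> V=0 FIRE
t=4: input=0 -> V=0
t=5: input=2 -> V=8
t=6: input=0 -> V=7
t=7: input=1 -> V=10
t=8: input=3 -> V=21
t=9: input=3 -> V=0 FIRE
t=10: input=1 -> V=4
t=11: input=0 -> V=3
t=12: input=0 -> V=2
t=13: input=1 -> V=5
t=14: input=1 -> V=8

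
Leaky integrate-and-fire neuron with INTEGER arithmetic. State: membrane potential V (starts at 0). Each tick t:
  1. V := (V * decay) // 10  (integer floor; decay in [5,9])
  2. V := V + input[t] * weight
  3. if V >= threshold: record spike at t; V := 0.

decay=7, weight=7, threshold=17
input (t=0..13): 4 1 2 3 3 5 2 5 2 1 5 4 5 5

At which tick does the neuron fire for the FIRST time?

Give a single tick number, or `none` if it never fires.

t=0: input=4 -> V=0 FIRE
t=1: input=1 -> V=7
t=2: input=2 -> V=0 FIRE
t=3: input=3 -> V=0 FIRE
t=4: input=3 -> V=0 FIRE
t=5: input=5 -> V=0 FIRE
t=6: input=2 -> V=14
t=7: input=5 -> V=0 FIRE
t=8: input=2 -> V=14
t=9: input=1 -> V=16
t=10: input=5 -> V=0 FIRE
t=11: input=4 -> V=0 FIRE
t=12: input=5 -> V=0 FIRE
t=13: input=5 -> V=0 FIRE

Answer: 0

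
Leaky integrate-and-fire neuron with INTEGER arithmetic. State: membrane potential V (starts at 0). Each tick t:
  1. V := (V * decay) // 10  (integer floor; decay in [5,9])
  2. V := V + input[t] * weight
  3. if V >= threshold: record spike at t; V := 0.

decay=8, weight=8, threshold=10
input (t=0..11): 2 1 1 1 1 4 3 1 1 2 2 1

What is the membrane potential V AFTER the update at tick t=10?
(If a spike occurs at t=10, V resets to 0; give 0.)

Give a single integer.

Answer: 0

Derivation:
t=0: input=2 -> V=0 FIRE
t=1: input=1 -> V=8
t=2: input=1 -> V=0 FIRE
t=3: input=1 -> V=8
t=4: input=1 -> V=0 FIRE
t=5: input=4 -> V=0 FIRE
t=6: input=3 -> V=0 FIRE
t=7: input=1 -> V=8
t=8: input=1 -> V=0 FIRE
t=9: input=2 -> V=0 FIRE
t=10: input=2 -> V=0 FIRE
t=11: input=1 -> V=8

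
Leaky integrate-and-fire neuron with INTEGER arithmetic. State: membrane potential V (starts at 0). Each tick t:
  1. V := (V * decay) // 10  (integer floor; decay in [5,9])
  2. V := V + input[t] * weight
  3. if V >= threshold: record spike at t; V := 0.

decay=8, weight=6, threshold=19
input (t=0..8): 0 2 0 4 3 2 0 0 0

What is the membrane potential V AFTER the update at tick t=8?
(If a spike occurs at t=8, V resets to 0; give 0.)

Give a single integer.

Answer: 0

Derivation:
t=0: input=0 -> V=0
t=1: input=2 -> V=12
t=2: input=0 -> V=9
t=3: input=4 -> V=0 FIRE
t=4: input=3 -> V=18
t=5: input=2 -> V=0 FIRE
t=6: input=0 -> V=0
t=7: input=0 -> V=0
t=8: input=0 -> V=0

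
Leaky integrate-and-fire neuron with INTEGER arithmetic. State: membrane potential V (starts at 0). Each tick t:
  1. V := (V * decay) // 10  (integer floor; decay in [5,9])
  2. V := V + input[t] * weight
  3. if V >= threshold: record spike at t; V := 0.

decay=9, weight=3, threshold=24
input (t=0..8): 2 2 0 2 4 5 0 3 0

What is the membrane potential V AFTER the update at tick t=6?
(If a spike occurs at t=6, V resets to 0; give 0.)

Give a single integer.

Answer: 13

Derivation:
t=0: input=2 -> V=6
t=1: input=2 -> V=11
t=2: input=0 -> V=9
t=3: input=2 -> V=14
t=4: input=4 -> V=0 FIRE
t=5: input=5 -> V=15
t=6: input=0 -> V=13
t=7: input=3 -> V=20
t=8: input=0 -> V=18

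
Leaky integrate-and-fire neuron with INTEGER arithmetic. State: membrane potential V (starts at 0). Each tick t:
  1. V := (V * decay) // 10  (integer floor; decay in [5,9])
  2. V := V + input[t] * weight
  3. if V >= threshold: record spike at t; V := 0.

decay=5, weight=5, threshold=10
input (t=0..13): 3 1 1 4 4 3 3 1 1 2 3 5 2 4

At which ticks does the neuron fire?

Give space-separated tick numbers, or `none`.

t=0: input=3 -> V=0 FIRE
t=1: input=1 -> V=5
t=2: input=1 -> V=7
t=3: input=4 -> V=0 FIRE
t=4: input=4 -> V=0 FIRE
t=5: input=3 -> V=0 FIRE
t=6: input=3 -> V=0 FIRE
t=7: input=1 -> V=5
t=8: input=1 -> V=7
t=9: input=2 -> V=0 FIRE
t=10: input=3 -> V=0 FIRE
t=11: input=5 -> V=0 FIRE
t=12: input=2 -> V=0 FIRE
t=13: input=4 -> V=0 FIRE

Answer: 0 3 4 5 6 9 10 11 12 13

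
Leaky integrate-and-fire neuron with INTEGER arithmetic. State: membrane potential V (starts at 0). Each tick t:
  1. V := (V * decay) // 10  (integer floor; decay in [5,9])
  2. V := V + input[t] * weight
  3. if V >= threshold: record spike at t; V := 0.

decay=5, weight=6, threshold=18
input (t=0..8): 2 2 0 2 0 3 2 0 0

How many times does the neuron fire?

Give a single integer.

t=0: input=2 -> V=12
t=1: input=2 -> V=0 FIRE
t=2: input=0 -> V=0
t=3: input=2 -> V=12
t=4: input=0 -> V=6
t=5: input=3 -> V=0 FIRE
t=6: input=2 -> V=12
t=7: input=0 -> V=6
t=8: input=0 -> V=3

Answer: 2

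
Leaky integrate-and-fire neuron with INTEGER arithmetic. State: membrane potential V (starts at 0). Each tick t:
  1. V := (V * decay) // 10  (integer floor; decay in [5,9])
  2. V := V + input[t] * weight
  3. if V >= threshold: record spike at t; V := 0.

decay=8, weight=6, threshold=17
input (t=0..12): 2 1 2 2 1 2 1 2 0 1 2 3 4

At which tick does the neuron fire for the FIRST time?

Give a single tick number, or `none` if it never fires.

Answer: 2

Derivation:
t=0: input=2 -> V=12
t=1: input=1 -> V=15
t=2: input=2 -> V=0 FIRE
t=3: input=2 -> V=12
t=4: input=1 -> V=15
t=5: input=2 -> V=0 FIRE
t=6: input=1 -> V=6
t=7: input=2 -> V=16
t=8: input=0 -> V=12
t=9: input=1 -> V=15
t=10: input=2 -> V=0 FIRE
t=11: input=3 -> V=0 FIRE
t=12: input=4 -> V=0 FIRE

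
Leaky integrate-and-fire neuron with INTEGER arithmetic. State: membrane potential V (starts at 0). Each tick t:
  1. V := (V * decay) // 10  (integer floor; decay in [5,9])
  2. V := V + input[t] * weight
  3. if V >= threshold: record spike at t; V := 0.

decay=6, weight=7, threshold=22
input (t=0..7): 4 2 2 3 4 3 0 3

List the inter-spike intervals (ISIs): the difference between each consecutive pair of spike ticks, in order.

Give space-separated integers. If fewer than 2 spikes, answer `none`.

t=0: input=4 -> V=0 FIRE
t=1: input=2 -> V=14
t=2: input=2 -> V=0 FIRE
t=3: input=3 -> V=21
t=4: input=4 -> V=0 FIRE
t=5: input=3 -> V=21
t=6: input=0 -> V=12
t=7: input=3 -> V=0 FIRE

Answer: 2 2 3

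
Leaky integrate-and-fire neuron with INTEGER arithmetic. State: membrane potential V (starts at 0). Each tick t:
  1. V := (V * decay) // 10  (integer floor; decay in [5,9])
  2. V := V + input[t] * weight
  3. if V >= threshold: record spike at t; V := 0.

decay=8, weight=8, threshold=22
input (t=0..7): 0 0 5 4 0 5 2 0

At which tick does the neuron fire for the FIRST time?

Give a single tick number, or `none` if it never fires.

Answer: 2

Derivation:
t=0: input=0 -> V=0
t=1: input=0 -> V=0
t=2: input=5 -> V=0 FIRE
t=3: input=4 -> V=0 FIRE
t=4: input=0 -> V=0
t=5: input=5 -> V=0 FIRE
t=6: input=2 -> V=16
t=7: input=0 -> V=12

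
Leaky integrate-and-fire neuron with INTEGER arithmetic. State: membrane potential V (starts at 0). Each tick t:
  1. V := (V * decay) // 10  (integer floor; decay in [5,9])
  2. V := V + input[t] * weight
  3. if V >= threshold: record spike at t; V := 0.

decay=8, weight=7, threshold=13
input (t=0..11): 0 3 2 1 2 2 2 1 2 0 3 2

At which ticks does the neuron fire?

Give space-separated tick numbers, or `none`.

Answer: 1 2 4 5 6 8 10 11

Derivation:
t=0: input=0 -> V=0
t=1: input=3 -> V=0 FIRE
t=2: input=2 -> V=0 FIRE
t=3: input=1 -> V=7
t=4: input=2 -> V=0 FIRE
t=5: input=2 -> V=0 FIRE
t=6: input=2 -> V=0 FIRE
t=7: input=1 -> V=7
t=8: input=2 -> V=0 FIRE
t=9: input=0 -> V=0
t=10: input=3 -> V=0 FIRE
t=11: input=2 -> V=0 FIRE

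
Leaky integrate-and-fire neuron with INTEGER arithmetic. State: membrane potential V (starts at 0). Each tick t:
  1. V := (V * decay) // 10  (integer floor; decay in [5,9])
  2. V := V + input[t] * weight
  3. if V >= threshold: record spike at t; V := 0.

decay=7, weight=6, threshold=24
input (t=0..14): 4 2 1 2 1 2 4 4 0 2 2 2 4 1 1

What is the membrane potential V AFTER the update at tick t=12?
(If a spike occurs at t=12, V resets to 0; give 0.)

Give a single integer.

t=0: input=4 -> V=0 FIRE
t=1: input=2 -> V=12
t=2: input=1 -> V=14
t=3: input=2 -> V=21
t=4: input=1 -> V=20
t=5: input=2 -> V=0 FIRE
t=6: input=4 -> V=0 FIRE
t=7: input=4 -> V=0 FIRE
t=8: input=0 -> V=0
t=9: input=2 -> V=12
t=10: input=2 -> V=20
t=11: input=2 -> V=0 FIRE
t=12: input=4 -> V=0 FIRE
t=13: input=1 -> V=6
t=14: input=1 -> V=10

Answer: 0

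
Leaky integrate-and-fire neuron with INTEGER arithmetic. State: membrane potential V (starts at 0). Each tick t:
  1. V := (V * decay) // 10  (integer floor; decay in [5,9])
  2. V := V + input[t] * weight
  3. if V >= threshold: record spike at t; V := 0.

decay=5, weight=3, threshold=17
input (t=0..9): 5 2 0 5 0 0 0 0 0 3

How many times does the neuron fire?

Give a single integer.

t=0: input=5 -> V=15
t=1: input=2 -> V=13
t=2: input=0 -> V=6
t=3: input=5 -> V=0 FIRE
t=4: input=0 -> V=0
t=5: input=0 -> V=0
t=6: input=0 -> V=0
t=7: input=0 -> V=0
t=8: input=0 -> V=0
t=9: input=3 -> V=9

Answer: 1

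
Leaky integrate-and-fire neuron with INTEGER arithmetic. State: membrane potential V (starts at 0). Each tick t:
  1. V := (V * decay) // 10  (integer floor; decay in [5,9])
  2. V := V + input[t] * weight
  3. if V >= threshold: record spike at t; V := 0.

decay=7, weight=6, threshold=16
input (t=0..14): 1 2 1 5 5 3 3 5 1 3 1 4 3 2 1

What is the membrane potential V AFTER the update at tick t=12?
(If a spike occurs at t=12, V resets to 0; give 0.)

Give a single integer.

t=0: input=1 -> V=6
t=1: input=2 -> V=0 FIRE
t=2: input=1 -> V=6
t=3: input=5 -> V=0 FIRE
t=4: input=5 -> V=0 FIRE
t=5: input=3 -> V=0 FIRE
t=6: input=3 -> V=0 FIRE
t=7: input=5 -> V=0 FIRE
t=8: input=1 -> V=6
t=9: input=3 -> V=0 FIRE
t=10: input=1 -> V=6
t=11: input=4 -> V=0 FIRE
t=12: input=3 -> V=0 FIRE
t=13: input=2 -> V=12
t=14: input=1 -> V=14

Answer: 0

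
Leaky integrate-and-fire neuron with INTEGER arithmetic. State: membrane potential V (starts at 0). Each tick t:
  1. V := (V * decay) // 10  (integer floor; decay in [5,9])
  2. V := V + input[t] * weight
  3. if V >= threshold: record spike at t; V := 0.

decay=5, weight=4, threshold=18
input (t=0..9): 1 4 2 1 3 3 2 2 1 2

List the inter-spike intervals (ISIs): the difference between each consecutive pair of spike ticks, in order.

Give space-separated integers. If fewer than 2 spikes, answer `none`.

Answer: 4

Derivation:
t=0: input=1 -> V=4
t=1: input=4 -> V=0 FIRE
t=2: input=2 -> V=8
t=3: input=1 -> V=8
t=4: input=3 -> V=16
t=5: input=3 -> V=0 FIRE
t=6: input=2 -> V=8
t=7: input=2 -> V=12
t=8: input=1 -> V=10
t=9: input=2 -> V=13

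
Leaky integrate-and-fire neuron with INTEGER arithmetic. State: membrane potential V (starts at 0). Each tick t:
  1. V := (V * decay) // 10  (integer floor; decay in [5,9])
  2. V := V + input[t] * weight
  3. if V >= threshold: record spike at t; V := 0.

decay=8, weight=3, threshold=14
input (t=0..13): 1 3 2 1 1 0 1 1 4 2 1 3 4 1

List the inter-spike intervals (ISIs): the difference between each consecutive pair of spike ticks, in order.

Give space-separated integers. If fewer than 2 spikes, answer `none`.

Answer: 6 3

Derivation:
t=0: input=1 -> V=3
t=1: input=3 -> V=11
t=2: input=2 -> V=0 FIRE
t=3: input=1 -> V=3
t=4: input=1 -> V=5
t=5: input=0 -> V=4
t=6: input=1 -> V=6
t=7: input=1 -> V=7
t=8: input=4 -> V=0 FIRE
t=9: input=2 -> V=6
t=10: input=1 -> V=7
t=11: input=3 -> V=0 FIRE
t=12: input=4 -> V=12
t=13: input=1 -> V=12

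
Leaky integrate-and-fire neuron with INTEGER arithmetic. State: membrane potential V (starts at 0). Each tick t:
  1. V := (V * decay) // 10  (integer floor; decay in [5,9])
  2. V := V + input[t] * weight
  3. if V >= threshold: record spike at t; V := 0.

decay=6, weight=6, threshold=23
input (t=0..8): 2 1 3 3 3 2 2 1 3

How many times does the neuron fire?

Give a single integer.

t=0: input=2 -> V=12
t=1: input=1 -> V=13
t=2: input=3 -> V=0 FIRE
t=3: input=3 -> V=18
t=4: input=3 -> V=0 FIRE
t=5: input=2 -> V=12
t=6: input=2 -> V=19
t=7: input=1 -> V=17
t=8: input=3 -> V=0 FIRE

Answer: 3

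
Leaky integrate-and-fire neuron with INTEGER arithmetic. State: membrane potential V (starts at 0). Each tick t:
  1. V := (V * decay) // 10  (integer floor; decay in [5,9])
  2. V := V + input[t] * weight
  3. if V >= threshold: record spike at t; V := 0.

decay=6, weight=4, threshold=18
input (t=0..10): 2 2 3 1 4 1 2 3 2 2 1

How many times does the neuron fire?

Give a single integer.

Answer: 3

Derivation:
t=0: input=2 -> V=8
t=1: input=2 -> V=12
t=2: input=3 -> V=0 FIRE
t=3: input=1 -> V=4
t=4: input=4 -> V=0 FIRE
t=5: input=1 -> V=4
t=6: input=2 -> V=10
t=7: input=3 -> V=0 FIRE
t=8: input=2 -> V=8
t=9: input=2 -> V=12
t=10: input=1 -> V=11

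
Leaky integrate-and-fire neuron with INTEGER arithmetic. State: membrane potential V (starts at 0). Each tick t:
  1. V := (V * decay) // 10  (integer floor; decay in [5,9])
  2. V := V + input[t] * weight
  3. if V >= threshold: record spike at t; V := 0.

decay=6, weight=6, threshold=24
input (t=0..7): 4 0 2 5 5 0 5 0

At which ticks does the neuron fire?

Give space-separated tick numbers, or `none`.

Answer: 0 3 4 6

Derivation:
t=0: input=4 -> V=0 FIRE
t=1: input=0 -> V=0
t=2: input=2 -> V=12
t=3: input=5 -> V=0 FIRE
t=4: input=5 -> V=0 FIRE
t=5: input=0 -> V=0
t=6: input=5 -> V=0 FIRE
t=7: input=0 -> V=0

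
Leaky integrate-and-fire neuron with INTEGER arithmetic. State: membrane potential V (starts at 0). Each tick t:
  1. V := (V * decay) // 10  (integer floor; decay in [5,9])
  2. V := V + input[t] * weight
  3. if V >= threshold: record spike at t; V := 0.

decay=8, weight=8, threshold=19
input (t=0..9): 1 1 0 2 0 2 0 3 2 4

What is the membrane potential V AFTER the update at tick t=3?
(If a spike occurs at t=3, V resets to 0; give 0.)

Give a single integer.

t=0: input=1 -> V=8
t=1: input=1 -> V=14
t=2: input=0 -> V=11
t=3: input=2 -> V=0 FIRE
t=4: input=0 -> V=0
t=5: input=2 -> V=16
t=6: input=0 -> V=12
t=7: input=3 -> V=0 FIRE
t=8: input=2 -> V=16
t=9: input=4 -> V=0 FIRE

Answer: 0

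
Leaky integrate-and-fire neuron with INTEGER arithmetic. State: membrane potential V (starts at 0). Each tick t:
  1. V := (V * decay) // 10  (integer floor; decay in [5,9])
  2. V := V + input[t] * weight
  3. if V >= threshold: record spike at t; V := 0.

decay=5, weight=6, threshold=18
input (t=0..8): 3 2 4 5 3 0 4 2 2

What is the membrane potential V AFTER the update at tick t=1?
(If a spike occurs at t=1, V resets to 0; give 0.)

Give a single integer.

t=0: input=3 -> V=0 FIRE
t=1: input=2 -> V=12
t=2: input=4 -> V=0 FIRE
t=3: input=5 -> V=0 FIRE
t=4: input=3 -> V=0 FIRE
t=5: input=0 -> V=0
t=6: input=4 -> V=0 FIRE
t=7: input=2 -> V=12
t=8: input=2 -> V=0 FIRE

Answer: 12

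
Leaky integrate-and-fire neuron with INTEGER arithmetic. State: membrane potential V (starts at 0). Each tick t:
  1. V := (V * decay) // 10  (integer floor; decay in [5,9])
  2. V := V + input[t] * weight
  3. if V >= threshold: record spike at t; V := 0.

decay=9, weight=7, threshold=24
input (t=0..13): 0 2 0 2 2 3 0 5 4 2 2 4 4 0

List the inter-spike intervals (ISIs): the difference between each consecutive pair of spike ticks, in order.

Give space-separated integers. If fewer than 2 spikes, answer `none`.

t=0: input=0 -> V=0
t=1: input=2 -> V=14
t=2: input=0 -> V=12
t=3: input=2 -> V=0 FIRE
t=4: input=2 -> V=14
t=5: input=3 -> V=0 FIRE
t=6: input=0 -> V=0
t=7: input=5 -> V=0 FIRE
t=8: input=4 -> V=0 FIRE
t=9: input=2 -> V=14
t=10: input=2 -> V=0 FIRE
t=11: input=4 -> V=0 FIRE
t=12: input=4 -> V=0 FIRE
t=13: input=0 -> V=0

Answer: 2 2 1 2 1 1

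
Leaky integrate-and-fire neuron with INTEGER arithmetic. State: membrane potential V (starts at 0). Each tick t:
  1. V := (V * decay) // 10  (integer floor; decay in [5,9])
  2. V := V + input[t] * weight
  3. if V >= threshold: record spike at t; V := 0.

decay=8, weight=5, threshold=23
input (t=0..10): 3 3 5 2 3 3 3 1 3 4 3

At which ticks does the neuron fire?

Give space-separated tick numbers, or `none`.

t=0: input=3 -> V=15
t=1: input=3 -> V=0 FIRE
t=2: input=5 -> V=0 FIRE
t=3: input=2 -> V=10
t=4: input=3 -> V=0 FIRE
t=5: input=3 -> V=15
t=6: input=3 -> V=0 FIRE
t=7: input=1 -> V=5
t=8: input=3 -> V=19
t=9: input=4 -> V=0 FIRE
t=10: input=3 -> V=15

Answer: 1 2 4 6 9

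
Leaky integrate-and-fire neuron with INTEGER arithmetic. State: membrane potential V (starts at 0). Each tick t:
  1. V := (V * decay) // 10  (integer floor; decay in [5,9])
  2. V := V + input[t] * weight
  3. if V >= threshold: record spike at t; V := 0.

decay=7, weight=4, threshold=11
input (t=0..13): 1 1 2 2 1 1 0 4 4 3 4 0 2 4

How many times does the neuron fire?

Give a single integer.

Answer: 6

Derivation:
t=0: input=1 -> V=4
t=1: input=1 -> V=6
t=2: input=2 -> V=0 FIRE
t=3: input=2 -> V=8
t=4: input=1 -> V=9
t=5: input=1 -> V=10
t=6: input=0 -> V=7
t=7: input=4 -> V=0 FIRE
t=8: input=4 -> V=0 FIRE
t=9: input=3 -> V=0 FIRE
t=10: input=4 -> V=0 FIRE
t=11: input=0 -> V=0
t=12: input=2 -> V=8
t=13: input=4 -> V=0 FIRE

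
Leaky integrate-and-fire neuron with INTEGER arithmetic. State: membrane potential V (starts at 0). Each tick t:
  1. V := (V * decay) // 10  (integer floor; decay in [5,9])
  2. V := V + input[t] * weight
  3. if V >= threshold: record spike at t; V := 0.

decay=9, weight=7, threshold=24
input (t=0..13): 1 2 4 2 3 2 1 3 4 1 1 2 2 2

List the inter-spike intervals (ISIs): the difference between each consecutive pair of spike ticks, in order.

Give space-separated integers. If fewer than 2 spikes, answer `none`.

Answer: 2 3 1 3 2

Derivation:
t=0: input=1 -> V=7
t=1: input=2 -> V=20
t=2: input=4 -> V=0 FIRE
t=3: input=2 -> V=14
t=4: input=3 -> V=0 FIRE
t=5: input=2 -> V=14
t=6: input=1 -> V=19
t=7: input=3 -> V=0 FIRE
t=8: input=4 -> V=0 FIRE
t=9: input=1 -> V=7
t=10: input=1 -> V=13
t=11: input=2 -> V=0 FIRE
t=12: input=2 -> V=14
t=13: input=2 -> V=0 FIRE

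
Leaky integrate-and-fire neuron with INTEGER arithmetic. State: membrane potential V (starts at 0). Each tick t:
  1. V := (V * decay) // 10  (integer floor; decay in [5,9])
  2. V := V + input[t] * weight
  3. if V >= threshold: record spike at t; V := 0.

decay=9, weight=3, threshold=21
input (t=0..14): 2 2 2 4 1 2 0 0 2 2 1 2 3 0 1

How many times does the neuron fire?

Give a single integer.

t=0: input=2 -> V=6
t=1: input=2 -> V=11
t=2: input=2 -> V=15
t=3: input=4 -> V=0 FIRE
t=4: input=1 -> V=3
t=5: input=2 -> V=8
t=6: input=0 -> V=7
t=7: input=0 -> V=6
t=8: input=2 -> V=11
t=9: input=2 -> V=15
t=10: input=1 -> V=16
t=11: input=2 -> V=20
t=12: input=3 -> V=0 FIRE
t=13: input=0 -> V=0
t=14: input=1 -> V=3

Answer: 2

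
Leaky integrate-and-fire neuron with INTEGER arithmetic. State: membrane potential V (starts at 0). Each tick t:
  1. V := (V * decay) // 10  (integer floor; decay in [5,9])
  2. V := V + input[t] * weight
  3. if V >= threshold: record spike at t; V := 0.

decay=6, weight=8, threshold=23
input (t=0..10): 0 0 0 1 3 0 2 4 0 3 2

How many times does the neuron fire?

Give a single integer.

Answer: 3

Derivation:
t=0: input=0 -> V=0
t=1: input=0 -> V=0
t=2: input=0 -> V=0
t=3: input=1 -> V=8
t=4: input=3 -> V=0 FIRE
t=5: input=0 -> V=0
t=6: input=2 -> V=16
t=7: input=4 -> V=0 FIRE
t=8: input=0 -> V=0
t=9: input=3 -> V=0 FIRE
t=10: input=2 -> V=16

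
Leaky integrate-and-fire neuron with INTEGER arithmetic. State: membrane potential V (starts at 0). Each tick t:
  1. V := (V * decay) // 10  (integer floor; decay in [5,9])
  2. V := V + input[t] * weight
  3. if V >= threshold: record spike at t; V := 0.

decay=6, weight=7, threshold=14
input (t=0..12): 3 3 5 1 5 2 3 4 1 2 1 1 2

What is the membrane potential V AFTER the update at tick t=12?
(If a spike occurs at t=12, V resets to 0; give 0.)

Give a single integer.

t=0: input=3 -> V=0 FIRE
t=1: input=3 -> V=0 FIRE
t=2: input=5 -> V=0 FIRE
t=3: input=1 -> V=7
t=4: input=5 -> V=0 FIRE
t=5: input=2 -> V=0 FIRE
t=6: input=3 -> V=0 FIRE
t=7: input=4 -> V=0 FIRE
t=8: input=1 -> V=7
t=9: input=2 -> V=0 FIRE
t=10: input=1 -> V=7
t=11: input=1 -> V=11
t=12: input=2 -> V=0 FIRE

Answer: 0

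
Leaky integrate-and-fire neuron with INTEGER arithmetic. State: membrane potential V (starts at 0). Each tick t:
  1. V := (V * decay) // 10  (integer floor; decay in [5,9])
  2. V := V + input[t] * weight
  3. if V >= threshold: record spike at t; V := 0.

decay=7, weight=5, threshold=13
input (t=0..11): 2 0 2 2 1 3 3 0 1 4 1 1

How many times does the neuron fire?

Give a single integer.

t=0: input=2 -> V=10
t=1: input=0 -> V=7
t=2: input=2 -> V=0 FIRE
t=3: input=2 -> V=10
t=4: input=1 -> V=12
t=5: input=3 -> V=0 FIRE
t=6: input=3 -> V=0 FIRE
t=7: input=0 -> V=0
t=8: input=1 -> V=5
t=9: input=4 -> V=0 FIRE
t=10: input=1 -> V=5
t=11: input=1 -> V=8

Answer: 4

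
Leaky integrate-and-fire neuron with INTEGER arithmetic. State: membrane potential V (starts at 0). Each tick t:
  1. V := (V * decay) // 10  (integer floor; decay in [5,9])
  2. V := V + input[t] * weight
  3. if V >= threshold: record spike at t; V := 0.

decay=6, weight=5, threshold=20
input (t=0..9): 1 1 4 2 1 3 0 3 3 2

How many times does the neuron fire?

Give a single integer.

t=0: input=1 -> V=5
t=1: input=1 -> V=8
t=2: input=4 -> V=0 FIRE
t=3: input=2 -> V=10
t=4: input=1 -> V=11
t=5: input=3 -> V=0 FIRE
t=6: input=0 -> V=0
t=7: input=3 -> V=15
t=8: input=3 -> V=0 FIRE
t=9: input=2 -> V=10

Answer: 3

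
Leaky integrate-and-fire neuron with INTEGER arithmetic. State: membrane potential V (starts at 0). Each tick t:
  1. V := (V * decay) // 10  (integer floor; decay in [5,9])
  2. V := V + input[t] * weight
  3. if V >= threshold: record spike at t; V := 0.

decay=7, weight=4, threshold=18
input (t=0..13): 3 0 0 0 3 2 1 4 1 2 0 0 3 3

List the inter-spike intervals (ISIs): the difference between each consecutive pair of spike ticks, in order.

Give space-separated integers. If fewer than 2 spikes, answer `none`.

t=0: input=3 -> V=12
t=1: input=0 -> V=8
t=2: input=0 -> V=5
t=3: input=0 -> V=3
t=4: input=3 -> V=14
t=5: input=2 -> V=17
t=6: input=1 -> V=15
t=7: input=4 -> V=0 FIRE
t=8: input=1 -> V=4
t=9: input=2 -> V=10
t=10: input=0 -> V=7
t=11: input=0 -> V=4
t=12: input=3 -> V=14
t=13: input=3 -> V=0 FIRE

Answer: 6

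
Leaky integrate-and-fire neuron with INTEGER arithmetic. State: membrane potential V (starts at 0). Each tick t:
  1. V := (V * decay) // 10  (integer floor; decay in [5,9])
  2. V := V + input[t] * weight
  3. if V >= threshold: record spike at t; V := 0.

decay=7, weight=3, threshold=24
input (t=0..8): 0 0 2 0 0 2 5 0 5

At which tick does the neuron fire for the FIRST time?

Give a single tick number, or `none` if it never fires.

Answer: 8

Derivation:
t=0: input=0 -> V=0
t=1: input=0 -> V=0
t=2: input=2 -> V=6
t=3: input=0 -> V=4
t=4: input=0 -> V=2
t=5: input=2 -> V=7
t=6: input=5 -> V=19
t=7: input=0 -> V=13
t=8: input=5 -> V=0 FIRE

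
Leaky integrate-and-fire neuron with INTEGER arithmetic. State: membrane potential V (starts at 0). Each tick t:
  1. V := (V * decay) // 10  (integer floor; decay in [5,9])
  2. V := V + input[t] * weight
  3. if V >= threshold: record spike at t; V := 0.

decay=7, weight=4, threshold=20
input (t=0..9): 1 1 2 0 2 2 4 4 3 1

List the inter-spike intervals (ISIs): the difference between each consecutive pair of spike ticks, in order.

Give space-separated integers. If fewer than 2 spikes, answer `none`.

t=0: input=1 -> V=4
t=1: input=1 -> V=6
t=2: input=2 -> V=12
t=3: input=0 -> V=8
t=4: input=2 -> V=13
t=5: input=2 -> V=17
t=6: input=4 -> V=0 FIRE
t=7: input=4 -> V=16
t=8: input=3 -> V=0 FIRE
t=9: input=1 -> V=4

Answer: 2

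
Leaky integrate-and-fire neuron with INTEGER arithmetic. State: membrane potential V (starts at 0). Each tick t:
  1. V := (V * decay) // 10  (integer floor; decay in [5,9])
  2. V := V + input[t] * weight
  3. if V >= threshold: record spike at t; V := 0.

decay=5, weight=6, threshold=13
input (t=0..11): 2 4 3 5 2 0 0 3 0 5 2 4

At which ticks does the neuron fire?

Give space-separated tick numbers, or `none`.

Answer: 1 2 3 7 9 11

Derivation:
t=0: input=2 -> V=12
t=1: input=4 -> V=0 FIRE
t=2: input=3 -> V=0 FIRE
t=3: input=5 -> V=0 FIRE
t=4: input=2 -> V=12
t=5: input=0 -> V=6
t=6: input=0 -> V=3
t=7: input=3 -> V=0 FIRE
t=8: input=0 -> V=0
t=9: input=5 -> V=0 FIRE
t=10: input=2 -> V=12
t=11: input=4 -> V=0 FIRE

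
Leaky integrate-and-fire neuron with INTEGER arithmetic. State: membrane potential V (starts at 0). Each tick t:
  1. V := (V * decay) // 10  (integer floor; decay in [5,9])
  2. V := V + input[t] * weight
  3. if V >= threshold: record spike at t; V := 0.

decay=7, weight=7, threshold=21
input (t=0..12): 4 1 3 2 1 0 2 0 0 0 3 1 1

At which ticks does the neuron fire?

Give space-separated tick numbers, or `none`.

Answer: 0 2 6 10

Derivation:
t=0: input=4 -> V=0 FIRE
t=1: input=1 -> V=7
t=2: input=3 -> V=0 FIRE
t=3: input=2 -> V=14
t=4: input=1 -> V=16
t=5: input=0 -> V=11
t=6: input=2 -> V=0 FIRE
t=7: input=0 -> V=0
t=8: input=0 -> V=0
t=9: input=0 -> V=0
t=10: input=3 -> V=0 FIRE
t=11: input=1 -> V=7
t=12: input=1 -> V=11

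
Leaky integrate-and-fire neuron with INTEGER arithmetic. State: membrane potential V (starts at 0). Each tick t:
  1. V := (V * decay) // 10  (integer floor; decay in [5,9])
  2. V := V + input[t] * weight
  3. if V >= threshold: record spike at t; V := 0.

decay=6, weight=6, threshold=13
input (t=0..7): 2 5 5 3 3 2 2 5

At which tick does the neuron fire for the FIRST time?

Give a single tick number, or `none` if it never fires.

t=0: input=2 -> V=12
t=1: input=5 -> V=0 FIRE
t=2: input=5 -> V=0 FIRE
t=3: input=3 -> V=0 FIRE
t=4: input=3 -> V=0 FIRE
t=5: input=2 -> V=12
t=6: input=2 -> V=0 FIRE
t=7: input=5 -> V=0 FIRE

Answer: 1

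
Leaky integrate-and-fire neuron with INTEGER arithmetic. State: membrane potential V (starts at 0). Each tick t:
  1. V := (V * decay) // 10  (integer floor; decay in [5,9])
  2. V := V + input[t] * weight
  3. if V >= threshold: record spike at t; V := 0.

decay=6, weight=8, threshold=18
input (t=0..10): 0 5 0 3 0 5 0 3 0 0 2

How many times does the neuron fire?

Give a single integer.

Answer: 4

Derivation:
t=0: input=0 -> V=0
t=1: input=5 -> V=0 FIRE
t=2: input=0 -> V=0
t=3: input=3 -> V=0 FIRE
t=4: input=0 -> V=0
t=5: input=5 -> V=0 FIRE
t=6: input=0 -> V=0
t=7: input=3 -> V=0 FIRE
t=8: input=0 -> V=0
t=9: input=0 -> V=0
t=10: input=2 -> V=16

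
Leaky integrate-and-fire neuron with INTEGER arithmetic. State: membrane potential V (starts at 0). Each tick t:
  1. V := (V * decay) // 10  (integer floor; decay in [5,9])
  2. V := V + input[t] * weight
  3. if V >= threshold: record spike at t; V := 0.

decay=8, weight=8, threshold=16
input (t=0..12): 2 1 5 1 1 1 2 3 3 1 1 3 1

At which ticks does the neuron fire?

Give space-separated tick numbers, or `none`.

Answer: 0 2 5 6 7 8 11

Derivation:
t=0: input=2 -> V=0 FIRE
t=1: input=1 -> V=8
t=2: input=5 -> V=0 FIRE
t=3: input=1 -> V=8
t=4: input=1 -> V=14
t=5: input=1 -> V=0 FIRE
t=6: input=2 -> V=0 FIRE
t=7: input=3 -> V=0 FIRE
t=8: input=3 -> V=0 FIRE
t=9: input=1 -> V=8
t=10: input=1 -> V=14
t=11: input=3 -> V=0 FIRE
t=12: input=1 -> V=8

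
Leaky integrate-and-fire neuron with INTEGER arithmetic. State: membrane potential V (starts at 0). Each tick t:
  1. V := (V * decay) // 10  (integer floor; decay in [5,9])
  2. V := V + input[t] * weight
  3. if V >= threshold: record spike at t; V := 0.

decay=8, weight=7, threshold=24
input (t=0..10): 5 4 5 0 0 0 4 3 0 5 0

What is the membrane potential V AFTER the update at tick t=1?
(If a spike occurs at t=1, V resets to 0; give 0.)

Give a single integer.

Answer: 0

Derivation:
t=0: input=5 -> V=0 FIRE
t=1: input=4 -> V=0 FIRE
t=2: input=5 -> V=0 FIRE
t=3: input=0 -> V=0
t=4: input=0 -> V=0
t=5: input=0 -> V=0
t=6: input=4 -> V=0 FIRE
t=7: input=3 -> V=21
t=8: input=0 -> V=16
t=9: input=5 -> V=0 FIRE
t=10: input=0 -> V=0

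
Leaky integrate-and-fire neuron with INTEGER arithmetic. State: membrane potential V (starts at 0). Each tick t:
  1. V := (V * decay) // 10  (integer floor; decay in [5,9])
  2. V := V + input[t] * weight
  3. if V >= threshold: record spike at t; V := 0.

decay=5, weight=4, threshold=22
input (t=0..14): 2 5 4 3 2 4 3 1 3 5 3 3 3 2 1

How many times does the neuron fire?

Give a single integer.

Answer: 3

Derivation:
t=0: input=2 -> V=8
t=1: input=5 -> V=0 FIRE
t=2: input=4 -> V=16
t=3: input=3 -> V=20
t=4: input=2 -> V=18
t=5: input=4 -> V=0 FIRE
t=6: input=3 -> V=12
t=7: input=1 -> V=10
t=8: input=3 -> V=17
t=9: input=5 -> V=0 FIRE
t=10: input=3 -> V=12
t=11: input=3 -> V=18
t=12: input=3 -> V=21
t=13: input=2 -> V=18
t=14: input=1 -> V=13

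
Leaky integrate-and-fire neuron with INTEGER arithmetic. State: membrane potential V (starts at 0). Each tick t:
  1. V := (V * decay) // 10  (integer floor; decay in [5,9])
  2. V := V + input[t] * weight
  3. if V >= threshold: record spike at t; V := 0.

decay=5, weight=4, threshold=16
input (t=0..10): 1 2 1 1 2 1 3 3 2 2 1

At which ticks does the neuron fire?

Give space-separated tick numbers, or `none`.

Answer: 6

Derivation:
t=0: input=1 -> V=4
t=1: input=2 -> V=10
t=2: input=1 -> V=9
t=3: input=1 -> V=8
t=4: input=2 -> V=12
t=5: input=1 -> V=10
t=6: input=3 -> V=0 FIRE
t=7: input=3 -> V=12
t=8: input=2 -> V=14
t=9: input=2 -> V=15
t=10: input=1 -> V=11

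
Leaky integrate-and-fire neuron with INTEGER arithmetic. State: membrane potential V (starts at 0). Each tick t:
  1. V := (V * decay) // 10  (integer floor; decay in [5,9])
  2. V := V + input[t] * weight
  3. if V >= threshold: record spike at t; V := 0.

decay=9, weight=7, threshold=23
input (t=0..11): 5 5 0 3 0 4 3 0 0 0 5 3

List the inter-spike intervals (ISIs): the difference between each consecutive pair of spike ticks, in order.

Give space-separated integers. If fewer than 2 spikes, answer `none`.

t=0: input=5 -> V=0 FIRE
t=1: input=5 -> V=0 FIRE
t=2: input=0 -> V=0
t=3: input=3 -> V=21
t=4: input=0 -> V=18
t=5: input=4 -> V=0 FIRE
t=6: input=3 -> V=21
t=7: input=0 -> V=18
t=8: input=0 -> V=16
t=9: input=0 -> V=14
t=10: input=5 -> V=0 FIRE
t=11: input=3 -> V=21

Answer: 1 4 5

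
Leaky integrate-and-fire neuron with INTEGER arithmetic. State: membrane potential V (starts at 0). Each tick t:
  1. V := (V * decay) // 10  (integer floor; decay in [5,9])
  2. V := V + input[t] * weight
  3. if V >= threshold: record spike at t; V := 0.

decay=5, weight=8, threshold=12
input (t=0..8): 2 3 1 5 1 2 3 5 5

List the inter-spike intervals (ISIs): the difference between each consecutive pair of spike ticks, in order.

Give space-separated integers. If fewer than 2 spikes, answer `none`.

t=0: input=2 -> V=0 FIRE
t=1: input=3 -> V=0 FIRE
t=2: input=1 -> V=8
t=3: input=5 -> V=0 FIRE
t=4: input=1 -> V=8
t=5: input=2 -> V=0 FIRE
t=6: input=3 -> V=0 FIRE
t=7: input=5 -> V=0 FIRE
t=8: input=5 -> V=0 FIRE

Answer: 1 2 2 1 1 1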